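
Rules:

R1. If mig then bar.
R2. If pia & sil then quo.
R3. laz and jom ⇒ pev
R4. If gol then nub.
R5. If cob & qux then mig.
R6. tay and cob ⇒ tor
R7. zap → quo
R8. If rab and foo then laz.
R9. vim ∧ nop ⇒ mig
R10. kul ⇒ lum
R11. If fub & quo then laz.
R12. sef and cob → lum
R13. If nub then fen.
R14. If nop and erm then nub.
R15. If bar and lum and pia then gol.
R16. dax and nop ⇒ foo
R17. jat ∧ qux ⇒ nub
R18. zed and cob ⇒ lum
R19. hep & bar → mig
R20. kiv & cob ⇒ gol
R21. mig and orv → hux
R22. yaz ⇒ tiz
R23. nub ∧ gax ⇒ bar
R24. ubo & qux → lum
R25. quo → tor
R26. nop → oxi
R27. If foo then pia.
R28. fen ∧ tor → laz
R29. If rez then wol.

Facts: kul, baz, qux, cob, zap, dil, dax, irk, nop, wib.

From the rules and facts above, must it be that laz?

mig  (by R5: cob, qux)
quo  (by R7: zap)
lum  (by R10: kul)
foo  (by R16: dax, nop)
tor  (by R25: quo)
pia  (by R27: foo)
bar  (by R1: mig)
gol  (by R15: bar, lum, pia)
nub  (by R4: gol)
fen  (by R13: nub)
laz  (by R28: fen, tor)

Yes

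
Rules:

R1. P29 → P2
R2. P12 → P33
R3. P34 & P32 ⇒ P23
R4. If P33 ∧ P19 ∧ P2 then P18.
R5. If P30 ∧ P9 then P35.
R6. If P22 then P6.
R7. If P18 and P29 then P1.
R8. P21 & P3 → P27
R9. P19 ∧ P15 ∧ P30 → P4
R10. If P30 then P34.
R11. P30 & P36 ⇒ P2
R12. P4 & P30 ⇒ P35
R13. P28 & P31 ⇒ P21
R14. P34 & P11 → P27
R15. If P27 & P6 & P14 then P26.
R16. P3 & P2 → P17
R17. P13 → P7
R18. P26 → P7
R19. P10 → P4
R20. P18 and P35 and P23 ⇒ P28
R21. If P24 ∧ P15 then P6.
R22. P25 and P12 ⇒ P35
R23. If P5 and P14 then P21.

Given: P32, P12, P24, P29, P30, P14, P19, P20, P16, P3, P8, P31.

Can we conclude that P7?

Forward chaining from the given facts derives: P2, P33, P18, P1, P34, P17, P23.
Rules concluding P7: R17 needs P13; R18 needs P26 — none of these are established.

No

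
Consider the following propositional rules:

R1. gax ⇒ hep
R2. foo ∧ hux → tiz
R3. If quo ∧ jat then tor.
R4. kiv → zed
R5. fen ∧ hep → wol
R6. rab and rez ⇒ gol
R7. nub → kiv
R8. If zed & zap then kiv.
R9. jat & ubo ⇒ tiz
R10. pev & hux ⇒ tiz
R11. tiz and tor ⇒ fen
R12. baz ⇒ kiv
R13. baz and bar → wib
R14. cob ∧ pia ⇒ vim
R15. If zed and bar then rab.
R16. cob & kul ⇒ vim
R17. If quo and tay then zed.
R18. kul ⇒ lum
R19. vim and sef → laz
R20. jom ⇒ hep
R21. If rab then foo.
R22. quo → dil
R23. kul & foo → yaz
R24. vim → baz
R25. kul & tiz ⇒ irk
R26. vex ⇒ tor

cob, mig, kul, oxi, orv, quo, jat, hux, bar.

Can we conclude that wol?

Forward chaining from the given facts derives: tor, vim, lum, dil, baz, kiv, wib, zed, rab, foo, yaz, tiz, fen, irk.
The only rule concluding wol is R5, which needs hep; that is never established.

No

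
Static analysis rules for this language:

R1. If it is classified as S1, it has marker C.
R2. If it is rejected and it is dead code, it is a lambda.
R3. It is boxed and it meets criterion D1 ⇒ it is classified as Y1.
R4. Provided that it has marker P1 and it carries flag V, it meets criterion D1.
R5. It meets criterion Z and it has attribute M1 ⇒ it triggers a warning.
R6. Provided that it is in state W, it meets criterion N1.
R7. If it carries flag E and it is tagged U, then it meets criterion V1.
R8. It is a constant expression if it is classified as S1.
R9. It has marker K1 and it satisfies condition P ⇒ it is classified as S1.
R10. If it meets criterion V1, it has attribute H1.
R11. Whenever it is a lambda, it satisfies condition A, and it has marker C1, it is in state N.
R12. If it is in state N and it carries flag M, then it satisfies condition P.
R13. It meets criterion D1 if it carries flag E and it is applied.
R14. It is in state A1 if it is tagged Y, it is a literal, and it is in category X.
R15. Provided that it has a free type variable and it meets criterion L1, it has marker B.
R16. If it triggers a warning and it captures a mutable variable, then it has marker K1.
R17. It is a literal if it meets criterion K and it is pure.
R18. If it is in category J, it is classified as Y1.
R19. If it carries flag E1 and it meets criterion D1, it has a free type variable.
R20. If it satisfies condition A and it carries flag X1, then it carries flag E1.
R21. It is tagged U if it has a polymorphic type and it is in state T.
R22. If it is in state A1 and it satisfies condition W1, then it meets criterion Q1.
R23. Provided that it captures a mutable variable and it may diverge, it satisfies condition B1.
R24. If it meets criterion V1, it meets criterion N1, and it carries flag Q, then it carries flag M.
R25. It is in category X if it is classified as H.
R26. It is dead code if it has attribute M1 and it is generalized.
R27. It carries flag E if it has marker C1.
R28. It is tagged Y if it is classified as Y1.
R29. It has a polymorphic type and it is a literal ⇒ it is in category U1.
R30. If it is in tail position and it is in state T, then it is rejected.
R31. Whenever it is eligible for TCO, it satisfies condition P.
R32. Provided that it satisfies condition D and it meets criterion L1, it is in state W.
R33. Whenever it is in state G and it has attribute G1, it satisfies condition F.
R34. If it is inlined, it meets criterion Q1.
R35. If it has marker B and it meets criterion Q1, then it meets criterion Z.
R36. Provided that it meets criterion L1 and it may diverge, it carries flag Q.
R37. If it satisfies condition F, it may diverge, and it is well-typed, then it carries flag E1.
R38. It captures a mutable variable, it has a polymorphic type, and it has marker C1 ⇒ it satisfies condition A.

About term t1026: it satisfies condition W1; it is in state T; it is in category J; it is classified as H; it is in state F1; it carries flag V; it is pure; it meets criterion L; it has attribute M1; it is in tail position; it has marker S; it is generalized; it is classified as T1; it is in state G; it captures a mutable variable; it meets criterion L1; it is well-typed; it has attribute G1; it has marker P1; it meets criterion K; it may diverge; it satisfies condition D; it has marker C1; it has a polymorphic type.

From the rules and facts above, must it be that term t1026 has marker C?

By R4 (it has marker P1, it carries flag V): it meets criterion D1.
By R17 (it meets criterion K, it is pure): it is a literal.
By R18 (it is in category J): it is classified as Y1.
By R21 (it has a polymorphic type, it is in state T): it is tagged U.
By R25 (it is classified as H): it is in category X.
By R26 (it has attribute M1, it is generalized): it is dead code.
By R27 (it has marker C1): it carries flag E.
By R28 (it is classified as Y1): it is tagged Y.
By R30 (it is in tail position, it is in state T): it is rejected.
By R32 (it satisfies condition D, it meets criterion L1): it is in state W.
By R33 (it is in state G, it has attribute G1): it satisfies condition F.
By R36 (it meets criterion L1, it may diverge): it carries flag Q.
By R37 (it satisfies condition F, it may diverge, it is well-typed): it carries flag E1.
By R38 (it captures a mutable variable, it has a polymorphic type, it has marker C1): it satisfies condition A.
By R2 (it is rejected, it is dead code): it is a lambda.
By R6 (it is in state W): it meets criterion N1.
By R7 (it carries flag E, it is tagged U): it meets criterion V1.
By R11 (it is a lambda, it satisfies condition A, it has marker C1): it is in state N.
By R14 (it is tagged Y, it is a literal, it is in category X): it is in state A1.
By R19 (it carries flag E1, it meets criterion D1): it has a free type variable.
By R22 (it is in state A1, it satisfies condition W1): it meets criterion Q1.
By R24 (it meets criterion V1, it meets criterion N1, it carries flag Q): it carries flag M.
By R12 (it is in state N, it carries flag M): it satisfies condition P.
By R15 (it has a free type variable, it meets criterion L1): it has marker B.
By R35 (it has marker B, it meets criterion Q1): it meets criterion Z.
By R5 (it meets criterion Z, it has attribute M1): it triggers a warning.
By R16 (it triggers a warning, it captures a mutable variable): it has marker K1.
By R9 (it has marker K1, it satisfies condition P): it is classified as S1.
By R1 (it is classified as S1): it has marker C.

Yes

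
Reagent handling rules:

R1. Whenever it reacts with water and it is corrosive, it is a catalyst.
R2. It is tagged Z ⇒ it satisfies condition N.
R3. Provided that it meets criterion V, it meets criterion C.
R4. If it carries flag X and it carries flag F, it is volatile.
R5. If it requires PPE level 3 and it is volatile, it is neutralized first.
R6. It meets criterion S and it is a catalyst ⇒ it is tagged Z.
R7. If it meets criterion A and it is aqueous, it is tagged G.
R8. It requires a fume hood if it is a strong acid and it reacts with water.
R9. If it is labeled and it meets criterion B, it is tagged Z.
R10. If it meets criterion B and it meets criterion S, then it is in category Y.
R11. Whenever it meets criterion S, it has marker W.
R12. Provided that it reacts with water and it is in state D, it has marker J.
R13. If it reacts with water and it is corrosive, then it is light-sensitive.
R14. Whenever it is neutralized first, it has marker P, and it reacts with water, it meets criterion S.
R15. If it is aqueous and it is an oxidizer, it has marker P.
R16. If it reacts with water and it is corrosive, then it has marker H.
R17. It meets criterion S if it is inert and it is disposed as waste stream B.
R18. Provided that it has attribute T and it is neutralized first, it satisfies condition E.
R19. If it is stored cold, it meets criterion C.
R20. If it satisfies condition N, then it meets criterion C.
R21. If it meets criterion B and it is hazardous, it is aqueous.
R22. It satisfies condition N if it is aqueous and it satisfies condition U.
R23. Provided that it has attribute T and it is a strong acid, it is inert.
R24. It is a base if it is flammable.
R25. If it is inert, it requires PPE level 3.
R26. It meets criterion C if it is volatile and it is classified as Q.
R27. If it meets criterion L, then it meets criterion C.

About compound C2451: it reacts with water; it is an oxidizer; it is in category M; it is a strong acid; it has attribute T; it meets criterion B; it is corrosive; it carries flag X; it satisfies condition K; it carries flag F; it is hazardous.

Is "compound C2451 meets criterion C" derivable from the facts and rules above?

Yes

By R1 (it reacts with water, it is corrosive): it is a catalyst.
By R4 (it carries flag X, it carries flag F): it is volatile.
By R21 (it meets criterion B, it is hazardous): it is aqueous.
By R23 (it has attribute T, it is a strong acid): it is inert.
By R25 (it is inert): it requires PPE level 3.
By R5 (it requires PPE level 3, it is volatile): it is neutralized first.
By R15 (it is aqueous, it is an oxidizer): it has marker P.
By R14 (it is neutralized first, it has marker P, it reacts with water): it meets criterion S.
By R6 (it meets criterion S, it is a catalyst): it is tagged Z.
By R2 (it is tagged Z): it satisfies condition N.
By R20 (it satisfies condition N): it meets criterion C.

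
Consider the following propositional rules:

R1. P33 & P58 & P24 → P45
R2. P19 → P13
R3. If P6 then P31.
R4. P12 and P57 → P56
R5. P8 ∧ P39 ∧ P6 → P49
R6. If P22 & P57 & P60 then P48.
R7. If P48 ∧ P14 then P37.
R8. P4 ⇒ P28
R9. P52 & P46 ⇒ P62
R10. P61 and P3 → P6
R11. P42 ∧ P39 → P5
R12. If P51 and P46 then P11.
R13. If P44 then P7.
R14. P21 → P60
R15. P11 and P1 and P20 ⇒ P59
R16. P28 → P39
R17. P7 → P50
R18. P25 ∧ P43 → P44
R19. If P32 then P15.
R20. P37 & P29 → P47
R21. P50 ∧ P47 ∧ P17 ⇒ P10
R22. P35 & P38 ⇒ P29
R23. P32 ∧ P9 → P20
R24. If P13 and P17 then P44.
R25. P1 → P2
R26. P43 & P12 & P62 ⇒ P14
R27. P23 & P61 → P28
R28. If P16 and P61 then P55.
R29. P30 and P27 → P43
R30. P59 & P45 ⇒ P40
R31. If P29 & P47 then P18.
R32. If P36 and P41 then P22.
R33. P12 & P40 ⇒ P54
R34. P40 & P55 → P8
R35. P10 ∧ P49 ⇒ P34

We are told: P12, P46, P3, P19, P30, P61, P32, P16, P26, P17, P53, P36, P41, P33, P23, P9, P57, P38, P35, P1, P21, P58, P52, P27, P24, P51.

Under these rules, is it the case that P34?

P45  (by R1: P33, P58, P24)
P13  (by R2: P19)
P62  (by R9: P52, P46)
P6  (by R10: P61, P3)
P11  (by R12: P51, P46)
P60  (by R14: P21)
P29  (by R22: P35, P38)
P20  (by R23: P32, P9)
P44  (by R24: P13, P17)
P28  (by R27: P23, P61)
P55  (by R28: P16, P61)
P43  (by R29: P30, P27)
P22  (by R32: P36, P41)
P48  (by R6: P22, P57, P60)
P7  (by R13: P44)
P59  (by R15: P11, P1, P20)
P39  (by R16: P28)
P50  (by R17: P7)
P14  (by R26: P43, P12, P62)
P40  (by R30: P59, P45)
P8  (by R34: P40, P55)
P49  (by R5: P8, P39, P6)
P37  (by R7: P48, P14)
P47  (by R20: P37, P29)
P10  (by R21: P50, P47, P17)
P34  (by R35: P10, P49)

Yes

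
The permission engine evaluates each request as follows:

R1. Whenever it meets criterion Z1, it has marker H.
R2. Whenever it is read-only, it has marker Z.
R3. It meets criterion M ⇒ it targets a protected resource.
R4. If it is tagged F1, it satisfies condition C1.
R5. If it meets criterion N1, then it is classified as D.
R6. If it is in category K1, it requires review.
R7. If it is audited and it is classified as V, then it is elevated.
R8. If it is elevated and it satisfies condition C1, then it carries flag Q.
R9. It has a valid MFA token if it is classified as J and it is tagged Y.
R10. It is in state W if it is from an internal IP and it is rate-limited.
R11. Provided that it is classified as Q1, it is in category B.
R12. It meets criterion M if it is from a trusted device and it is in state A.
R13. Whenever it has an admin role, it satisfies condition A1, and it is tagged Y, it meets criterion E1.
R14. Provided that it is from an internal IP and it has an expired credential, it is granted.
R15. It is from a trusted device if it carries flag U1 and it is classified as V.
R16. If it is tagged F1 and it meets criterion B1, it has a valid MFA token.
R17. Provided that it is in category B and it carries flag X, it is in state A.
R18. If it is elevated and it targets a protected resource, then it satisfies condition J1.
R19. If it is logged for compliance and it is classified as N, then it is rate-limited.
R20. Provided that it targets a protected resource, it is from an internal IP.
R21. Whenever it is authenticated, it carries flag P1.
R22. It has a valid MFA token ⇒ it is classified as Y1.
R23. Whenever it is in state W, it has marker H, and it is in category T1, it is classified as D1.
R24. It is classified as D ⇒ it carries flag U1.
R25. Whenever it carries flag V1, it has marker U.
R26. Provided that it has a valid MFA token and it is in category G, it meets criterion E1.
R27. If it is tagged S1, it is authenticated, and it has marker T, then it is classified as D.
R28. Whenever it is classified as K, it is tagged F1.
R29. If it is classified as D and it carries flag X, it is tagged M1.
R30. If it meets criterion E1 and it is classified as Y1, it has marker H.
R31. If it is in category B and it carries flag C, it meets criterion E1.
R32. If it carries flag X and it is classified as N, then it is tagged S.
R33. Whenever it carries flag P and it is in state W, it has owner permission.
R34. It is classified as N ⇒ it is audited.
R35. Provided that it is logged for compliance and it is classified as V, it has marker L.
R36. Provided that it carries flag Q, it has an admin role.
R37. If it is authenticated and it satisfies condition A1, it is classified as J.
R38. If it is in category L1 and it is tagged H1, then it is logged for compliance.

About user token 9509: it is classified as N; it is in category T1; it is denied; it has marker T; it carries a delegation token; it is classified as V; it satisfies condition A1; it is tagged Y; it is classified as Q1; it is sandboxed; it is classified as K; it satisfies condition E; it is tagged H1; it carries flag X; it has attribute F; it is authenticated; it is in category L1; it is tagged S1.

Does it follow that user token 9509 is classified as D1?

Yes

By R11 (it is classified as Q1): it is in category B.
By R17 (it is in category B, it carries flag X): it is in state A.
By R27 (it is tagged S1, it is authenticated, it has marker T): it is classified as D.
By R28 (it is classified as K): it is tagged F1.
By R34 (it is classified as N): it is audited.
By R37 (it is authenticated, it satisfies condition A1): it is classified as J.
By R38 (it is in category L1, it is tagged H1): it is logged for compliance.
By R4 (it is tagged F1): it satisfies condition C1.
By R7 (it is audited, it is classified as V): it is elevated.
By R8 (it is elevated, it satisfies condition C1): it carries flag Q.
By R9 (it is classified as J, it is tagged Y): it has a valid MFA token.
By R19 (it is logged for compliance, it is classified as N): it is rate-limited.
By R22 (it has a valid MFA token): it is classified as Y1.
By R24 (it is classified as D): it carries flag U1.
By R36 (it carries flag Q): it has an admin role.
By R13 (it has an admin role, it satisfies condition A1, it is tagged Y): it meets criterion E1.
By R15 (it carries flag U1, it is classified as V): it is from a trusted device.
By R30 (it meets criterion E1, it is classified as Y1): it has marker H.
By R12 (it is from a trusted device, it is in state A): it meets criterion M.
By R3 (it meets criterion M): it targets a protected resource.
By R20 (it targets a protected resource): it is from an internal IP.
By R10 (it is from an internal IP, it is rate-limited): it is in state W.
By R23 (it is in state W, it has marker H, it is in category T1): it is classified as D1.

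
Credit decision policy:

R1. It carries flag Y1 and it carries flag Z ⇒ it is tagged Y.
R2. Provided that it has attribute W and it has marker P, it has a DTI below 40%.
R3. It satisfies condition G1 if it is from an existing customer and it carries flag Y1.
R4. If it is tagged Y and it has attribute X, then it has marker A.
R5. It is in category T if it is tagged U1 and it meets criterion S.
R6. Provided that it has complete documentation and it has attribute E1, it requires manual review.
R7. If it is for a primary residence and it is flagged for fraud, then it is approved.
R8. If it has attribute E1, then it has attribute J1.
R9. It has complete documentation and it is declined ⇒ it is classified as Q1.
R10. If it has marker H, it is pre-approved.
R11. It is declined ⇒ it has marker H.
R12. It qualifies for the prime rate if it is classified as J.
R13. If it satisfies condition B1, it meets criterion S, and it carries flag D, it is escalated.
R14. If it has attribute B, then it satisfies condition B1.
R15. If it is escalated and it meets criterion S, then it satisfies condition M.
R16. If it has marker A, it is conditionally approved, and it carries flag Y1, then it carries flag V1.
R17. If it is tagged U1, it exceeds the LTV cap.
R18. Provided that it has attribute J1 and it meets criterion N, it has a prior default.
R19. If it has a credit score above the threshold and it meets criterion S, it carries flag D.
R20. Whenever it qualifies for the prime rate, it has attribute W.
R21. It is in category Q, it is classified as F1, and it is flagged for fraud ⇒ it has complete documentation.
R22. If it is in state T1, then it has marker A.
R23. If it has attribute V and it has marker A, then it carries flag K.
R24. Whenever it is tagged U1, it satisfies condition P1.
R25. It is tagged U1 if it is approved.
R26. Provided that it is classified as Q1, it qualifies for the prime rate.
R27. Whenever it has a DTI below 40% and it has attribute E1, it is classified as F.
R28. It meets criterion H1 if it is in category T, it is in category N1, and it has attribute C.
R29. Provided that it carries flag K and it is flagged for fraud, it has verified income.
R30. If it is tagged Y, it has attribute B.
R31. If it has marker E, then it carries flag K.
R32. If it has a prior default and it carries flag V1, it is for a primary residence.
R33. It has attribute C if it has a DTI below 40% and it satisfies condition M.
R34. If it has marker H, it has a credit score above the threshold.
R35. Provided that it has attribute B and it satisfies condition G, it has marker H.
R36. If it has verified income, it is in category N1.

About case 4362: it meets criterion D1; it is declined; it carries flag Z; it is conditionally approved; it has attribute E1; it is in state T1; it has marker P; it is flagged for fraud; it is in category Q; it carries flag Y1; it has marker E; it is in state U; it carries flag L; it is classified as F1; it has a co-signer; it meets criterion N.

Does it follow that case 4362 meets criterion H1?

No

Forward chaining from the given facts derives: is tagged Y, has attribute J1, has marker H, has a prior default, has complete documentation, has marker A, has attribute B, carries flag K, has a credit score above the threshold, requires manual review, is classified as Q1, is pre-approved, satisfies condition B1, carries flag V1, qualifies for the prime rate, has verified income, is for a primary residence, is in category N1, is approved, has attribute W, is tagged U1, has a DTI below 40%, exceeds the LTV cap, satisfies condition P1, is classified as F.
The only rule concluding "it meets criterion H1" is R28, which needs "it is in category T"; that is never established.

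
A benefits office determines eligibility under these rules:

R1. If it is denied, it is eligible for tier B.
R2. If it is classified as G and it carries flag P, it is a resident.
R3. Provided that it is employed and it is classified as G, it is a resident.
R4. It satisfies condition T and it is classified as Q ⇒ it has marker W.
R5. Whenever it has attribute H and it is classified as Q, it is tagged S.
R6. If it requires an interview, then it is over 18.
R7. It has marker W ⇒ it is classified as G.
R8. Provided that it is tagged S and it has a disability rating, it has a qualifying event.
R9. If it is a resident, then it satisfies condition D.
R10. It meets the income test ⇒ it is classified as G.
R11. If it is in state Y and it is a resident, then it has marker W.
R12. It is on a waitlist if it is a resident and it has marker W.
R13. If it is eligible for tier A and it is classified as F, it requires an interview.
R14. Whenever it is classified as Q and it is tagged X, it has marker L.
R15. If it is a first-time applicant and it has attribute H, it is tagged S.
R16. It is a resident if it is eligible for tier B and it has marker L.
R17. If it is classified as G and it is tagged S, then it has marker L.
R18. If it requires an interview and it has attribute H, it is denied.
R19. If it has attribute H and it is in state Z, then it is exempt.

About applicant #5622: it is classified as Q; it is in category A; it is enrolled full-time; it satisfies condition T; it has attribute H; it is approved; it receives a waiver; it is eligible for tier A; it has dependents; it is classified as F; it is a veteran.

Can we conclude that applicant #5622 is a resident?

Yes

By R4 (it satisfies condition T, it is classified as Q): it has marker W.
By R5 (it has attribute H, it is classified as Q): it is tagged S.
By R7 (it has marker W): it is classified as G.
By R13 (it is eligible for tier A, it is classified as F): it requires an interview.
By R17 (it is classified as G, it is tagged S): it has marker L.
By R18 (it requires an interview, it has attribute H): it is denied.
By R1 (it is denied): it is eligible for tier B.
By R16 (it is eligible for tier B, it has marker L): it is a resident.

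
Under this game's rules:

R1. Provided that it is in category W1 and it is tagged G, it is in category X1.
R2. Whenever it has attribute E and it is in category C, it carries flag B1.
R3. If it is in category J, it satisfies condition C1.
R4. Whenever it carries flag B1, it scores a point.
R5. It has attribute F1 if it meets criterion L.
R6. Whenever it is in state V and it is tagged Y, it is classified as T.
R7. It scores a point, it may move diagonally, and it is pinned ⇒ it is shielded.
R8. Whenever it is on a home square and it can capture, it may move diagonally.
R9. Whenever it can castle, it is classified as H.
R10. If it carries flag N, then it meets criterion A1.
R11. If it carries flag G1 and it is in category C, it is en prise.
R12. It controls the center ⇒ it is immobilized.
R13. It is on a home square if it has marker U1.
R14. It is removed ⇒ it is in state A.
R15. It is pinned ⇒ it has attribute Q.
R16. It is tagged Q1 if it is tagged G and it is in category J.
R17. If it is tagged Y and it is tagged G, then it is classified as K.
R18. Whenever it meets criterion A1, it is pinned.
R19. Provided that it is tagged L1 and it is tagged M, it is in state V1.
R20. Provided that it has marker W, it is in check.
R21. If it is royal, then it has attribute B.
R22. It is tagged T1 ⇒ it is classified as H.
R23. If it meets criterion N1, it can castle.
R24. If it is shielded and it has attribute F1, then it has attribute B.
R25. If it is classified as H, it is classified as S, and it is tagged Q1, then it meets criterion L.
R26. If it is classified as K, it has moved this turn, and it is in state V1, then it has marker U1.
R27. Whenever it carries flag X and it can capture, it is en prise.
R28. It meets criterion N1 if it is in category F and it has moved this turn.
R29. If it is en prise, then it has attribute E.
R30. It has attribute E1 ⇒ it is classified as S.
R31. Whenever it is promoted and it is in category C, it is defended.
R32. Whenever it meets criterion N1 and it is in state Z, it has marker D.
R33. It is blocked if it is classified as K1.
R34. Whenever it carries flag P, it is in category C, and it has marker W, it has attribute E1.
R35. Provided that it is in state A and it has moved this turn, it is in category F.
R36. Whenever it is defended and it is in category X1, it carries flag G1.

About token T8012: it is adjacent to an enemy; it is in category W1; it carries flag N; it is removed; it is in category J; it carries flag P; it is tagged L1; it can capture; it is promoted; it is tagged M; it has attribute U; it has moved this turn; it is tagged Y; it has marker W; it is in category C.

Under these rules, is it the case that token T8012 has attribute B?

No

Forward chaining from the given facts derives: satisfies condition C1, meets criterion A1, is in state A, is pinned, is in state V1, is in check, is defended, has attribute E1, is in category F, has attribute Q, meets criterion N1, is classified as S, can castle, is classified as H.
Rules concluding "it has attribute B": R21 needs "it is royal"; R24 needs "it is shielded" — none of these are established.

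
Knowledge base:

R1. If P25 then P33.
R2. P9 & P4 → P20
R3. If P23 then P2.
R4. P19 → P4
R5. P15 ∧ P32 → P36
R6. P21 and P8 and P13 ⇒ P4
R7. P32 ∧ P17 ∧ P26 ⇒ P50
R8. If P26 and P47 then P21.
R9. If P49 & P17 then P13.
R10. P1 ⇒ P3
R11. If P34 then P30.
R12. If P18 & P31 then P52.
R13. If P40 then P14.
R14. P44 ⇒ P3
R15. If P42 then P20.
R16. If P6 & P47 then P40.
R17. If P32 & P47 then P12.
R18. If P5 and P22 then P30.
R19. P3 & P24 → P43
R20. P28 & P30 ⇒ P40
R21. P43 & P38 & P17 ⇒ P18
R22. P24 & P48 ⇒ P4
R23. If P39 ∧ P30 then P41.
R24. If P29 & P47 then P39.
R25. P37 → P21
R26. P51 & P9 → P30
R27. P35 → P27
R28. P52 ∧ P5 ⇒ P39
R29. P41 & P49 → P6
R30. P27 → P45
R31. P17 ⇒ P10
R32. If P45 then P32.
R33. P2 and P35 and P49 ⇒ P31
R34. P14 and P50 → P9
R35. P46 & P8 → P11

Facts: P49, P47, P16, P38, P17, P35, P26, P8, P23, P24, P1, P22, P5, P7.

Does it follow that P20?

P2  (by R3: P23)
P21  (by R8: P26, P47)
P13  (by R9: P49, P17)
P3  (by R10: P1)
P30  (by R18: P5, P22)
P43  (by R19: P3, P24)
P18  (by R21: P43, P38, P17)
P27  (by R27: P35)
P45  (by R30: P27)
P32  (by R32: P45)
P31  (by R33: P2, P35, P49)
P4  (by R6: P21, P8, P13)
P50  (by R7: P32, P17, P26)
P52  (by R12: P18, P31)
P39  (by R28: P52, P5)
P41  (by R23: P39, P30)
P6  (by R29: P41, P49)
P40  (by R16: P6, P47)
P14  (by R13: P40)
P9  (by R34: P14, P50)
P20  (by R2: P9, P4)

Yes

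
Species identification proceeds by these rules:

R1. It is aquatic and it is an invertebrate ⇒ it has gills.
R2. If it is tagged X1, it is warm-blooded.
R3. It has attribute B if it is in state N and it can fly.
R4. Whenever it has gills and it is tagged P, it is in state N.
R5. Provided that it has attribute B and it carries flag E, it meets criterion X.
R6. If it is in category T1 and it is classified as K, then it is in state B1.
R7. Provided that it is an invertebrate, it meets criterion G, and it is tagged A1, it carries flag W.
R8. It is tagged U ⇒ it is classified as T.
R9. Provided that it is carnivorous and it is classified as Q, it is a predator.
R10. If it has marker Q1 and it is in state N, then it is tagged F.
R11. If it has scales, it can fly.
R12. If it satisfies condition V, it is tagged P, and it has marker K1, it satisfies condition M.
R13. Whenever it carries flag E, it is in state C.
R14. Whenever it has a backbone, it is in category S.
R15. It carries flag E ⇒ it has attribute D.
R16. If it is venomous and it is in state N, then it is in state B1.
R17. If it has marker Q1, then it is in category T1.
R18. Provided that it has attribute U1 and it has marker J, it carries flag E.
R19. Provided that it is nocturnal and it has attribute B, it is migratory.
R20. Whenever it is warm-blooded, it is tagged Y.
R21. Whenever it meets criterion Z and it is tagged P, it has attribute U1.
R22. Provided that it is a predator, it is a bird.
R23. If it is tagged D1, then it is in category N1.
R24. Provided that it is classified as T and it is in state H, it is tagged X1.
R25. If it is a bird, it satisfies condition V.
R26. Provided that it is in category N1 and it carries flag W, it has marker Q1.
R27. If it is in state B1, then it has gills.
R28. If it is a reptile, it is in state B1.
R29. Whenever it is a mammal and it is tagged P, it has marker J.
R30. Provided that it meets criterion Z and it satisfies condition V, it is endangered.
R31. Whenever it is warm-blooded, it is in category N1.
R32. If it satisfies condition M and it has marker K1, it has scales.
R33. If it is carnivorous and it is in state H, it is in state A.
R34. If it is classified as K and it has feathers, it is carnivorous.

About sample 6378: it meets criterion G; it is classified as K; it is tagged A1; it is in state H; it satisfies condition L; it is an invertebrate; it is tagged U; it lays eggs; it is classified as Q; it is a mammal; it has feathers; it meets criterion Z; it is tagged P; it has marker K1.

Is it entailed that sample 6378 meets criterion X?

By R7 (it is an invertebrate, it meets criterion G, it is tagged A1): it carries flag W.
By R8 (it is tagged U): it is classified as T.
By R21 (it meets criterion Z, it is tagged P): it has attribute U1.
By R24 (it is classified as T, it is in state H): it is tagged X1.
By R29 (it is a mammal, it is tagged P): it has marker J.
By R34 (it is classified as K, it has feathers): it is carnivorous.
By R2 (it is tagged X1): it is warm-blooded.
By R9 (it is carnivorous, it is classified as Q): it is a predator.
By R18 (it has attribute U1, it has marker J): it carries flag E.
By R22 (it is a predator): it is a bird.
By R25 (it is a bird): it satisfies condition V.
By R31 (it is warm-blooded): it is in category N1.
By R12 (it satisfies condition V, it is tagged P, it has marker K1): it satisfies condition M.
By R26 (it is in category N1, it carries flag W): it has marker Q1.
By R32 (it satisfies condition M, it has marker K1): it has scales.
By R11 (it has scales): it can fly.
By R17 (it has marker Q1): it is in category T1.
By R6 (it is in category T1, it is classified as K): it is in state B1.
By R27 (it is in state B1): it has gills.
By R4 (it has gills, it is tagged P): it is in state N.
By R3 (it is in state N, it can fly): it has attribute B.
By R5 (it has attribute B, it carries flag E): it meets criterion X.

Yes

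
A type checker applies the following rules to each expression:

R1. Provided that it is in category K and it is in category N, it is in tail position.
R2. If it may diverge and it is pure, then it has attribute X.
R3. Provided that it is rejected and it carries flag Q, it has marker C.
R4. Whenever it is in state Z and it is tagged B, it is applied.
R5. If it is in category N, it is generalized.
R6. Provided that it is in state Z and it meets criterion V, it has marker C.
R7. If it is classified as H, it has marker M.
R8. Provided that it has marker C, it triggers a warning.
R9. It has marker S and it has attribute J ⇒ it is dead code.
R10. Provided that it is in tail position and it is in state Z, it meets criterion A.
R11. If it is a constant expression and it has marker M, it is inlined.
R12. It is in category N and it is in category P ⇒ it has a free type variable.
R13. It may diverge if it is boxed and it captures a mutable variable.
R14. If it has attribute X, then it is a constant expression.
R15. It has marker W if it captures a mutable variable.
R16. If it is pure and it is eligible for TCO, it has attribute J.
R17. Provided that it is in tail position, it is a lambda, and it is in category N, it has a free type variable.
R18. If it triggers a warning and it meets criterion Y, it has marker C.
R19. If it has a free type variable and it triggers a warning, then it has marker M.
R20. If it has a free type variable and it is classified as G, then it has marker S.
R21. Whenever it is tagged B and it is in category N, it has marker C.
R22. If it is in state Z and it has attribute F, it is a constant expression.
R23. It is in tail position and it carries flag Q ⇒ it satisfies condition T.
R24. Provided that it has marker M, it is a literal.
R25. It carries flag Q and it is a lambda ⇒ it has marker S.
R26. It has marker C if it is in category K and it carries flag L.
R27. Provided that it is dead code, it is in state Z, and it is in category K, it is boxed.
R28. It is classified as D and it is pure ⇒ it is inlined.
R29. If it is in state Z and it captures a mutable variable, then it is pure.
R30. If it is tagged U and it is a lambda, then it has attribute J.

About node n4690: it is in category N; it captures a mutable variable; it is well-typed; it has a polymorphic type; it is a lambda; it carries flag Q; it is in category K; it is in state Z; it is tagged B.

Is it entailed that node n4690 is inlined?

Forward chaining from the given facts derives: is in tail position, is applied, is generalized, meets criterion A, has marker W, has a free type variable, has marker C, satisfies condition T, has marker S, is pure, triggers a warning, has marker M, is a literal.
Rules concluding "it is inlined": R11 needs "it is a constant expression"; R28 needs "it is classified as D" — none of these are established.

No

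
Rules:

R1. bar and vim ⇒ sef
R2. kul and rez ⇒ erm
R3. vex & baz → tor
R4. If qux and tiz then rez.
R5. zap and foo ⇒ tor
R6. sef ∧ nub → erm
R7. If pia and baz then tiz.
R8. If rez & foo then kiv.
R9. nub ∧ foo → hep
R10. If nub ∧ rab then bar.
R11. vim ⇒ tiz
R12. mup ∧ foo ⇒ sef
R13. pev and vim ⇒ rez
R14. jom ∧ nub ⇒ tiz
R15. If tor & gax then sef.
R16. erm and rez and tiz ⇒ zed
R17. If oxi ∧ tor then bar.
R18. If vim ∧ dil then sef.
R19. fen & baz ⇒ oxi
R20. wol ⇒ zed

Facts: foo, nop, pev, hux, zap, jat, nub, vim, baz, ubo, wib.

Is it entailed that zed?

Forward chaining from the given facts derives: tor, hep, tiz, rez, kiv.
Rules concluding zed: R16 needs erm; R20 needs wol — none of these are established.

No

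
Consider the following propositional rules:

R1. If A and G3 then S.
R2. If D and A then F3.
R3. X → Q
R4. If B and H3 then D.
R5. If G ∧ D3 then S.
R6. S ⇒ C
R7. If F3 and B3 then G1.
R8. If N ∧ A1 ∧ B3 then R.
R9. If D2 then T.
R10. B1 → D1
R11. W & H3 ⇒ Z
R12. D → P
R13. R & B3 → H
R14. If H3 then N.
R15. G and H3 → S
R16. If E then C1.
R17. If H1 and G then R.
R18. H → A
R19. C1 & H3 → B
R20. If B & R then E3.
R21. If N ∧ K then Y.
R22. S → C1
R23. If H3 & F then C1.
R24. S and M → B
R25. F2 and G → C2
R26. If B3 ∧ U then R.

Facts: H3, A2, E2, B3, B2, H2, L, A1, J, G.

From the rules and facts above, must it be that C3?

Forward chaining from the given facts derives: N, S, C1, C, R, H, A, B, E3, D, P, F3, G1.
No rule has C3 as its conclusion, and it is not among the given facts.

No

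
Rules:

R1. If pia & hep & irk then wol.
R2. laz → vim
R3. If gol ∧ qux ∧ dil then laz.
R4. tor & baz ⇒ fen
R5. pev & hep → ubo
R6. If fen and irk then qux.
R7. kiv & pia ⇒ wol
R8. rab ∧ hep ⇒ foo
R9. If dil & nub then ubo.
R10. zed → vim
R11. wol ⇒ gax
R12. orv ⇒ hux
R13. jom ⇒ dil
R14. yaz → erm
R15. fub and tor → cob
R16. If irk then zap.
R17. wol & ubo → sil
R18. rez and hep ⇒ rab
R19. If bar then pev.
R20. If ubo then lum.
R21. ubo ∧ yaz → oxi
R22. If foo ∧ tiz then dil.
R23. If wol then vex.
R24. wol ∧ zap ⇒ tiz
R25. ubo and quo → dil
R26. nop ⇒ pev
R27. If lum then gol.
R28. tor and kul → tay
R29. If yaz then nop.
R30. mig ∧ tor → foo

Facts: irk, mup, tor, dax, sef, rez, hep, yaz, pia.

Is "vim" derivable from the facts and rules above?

Forward chaining from the given facts derives: wol, gax, erm, zap, rab, vex, tiz, nop, foo, dil, pev, ubo, sil, lum, oxi, gol.
Rules concluding vim: R2 needs laz; R10 needs zed — none of these are established.

No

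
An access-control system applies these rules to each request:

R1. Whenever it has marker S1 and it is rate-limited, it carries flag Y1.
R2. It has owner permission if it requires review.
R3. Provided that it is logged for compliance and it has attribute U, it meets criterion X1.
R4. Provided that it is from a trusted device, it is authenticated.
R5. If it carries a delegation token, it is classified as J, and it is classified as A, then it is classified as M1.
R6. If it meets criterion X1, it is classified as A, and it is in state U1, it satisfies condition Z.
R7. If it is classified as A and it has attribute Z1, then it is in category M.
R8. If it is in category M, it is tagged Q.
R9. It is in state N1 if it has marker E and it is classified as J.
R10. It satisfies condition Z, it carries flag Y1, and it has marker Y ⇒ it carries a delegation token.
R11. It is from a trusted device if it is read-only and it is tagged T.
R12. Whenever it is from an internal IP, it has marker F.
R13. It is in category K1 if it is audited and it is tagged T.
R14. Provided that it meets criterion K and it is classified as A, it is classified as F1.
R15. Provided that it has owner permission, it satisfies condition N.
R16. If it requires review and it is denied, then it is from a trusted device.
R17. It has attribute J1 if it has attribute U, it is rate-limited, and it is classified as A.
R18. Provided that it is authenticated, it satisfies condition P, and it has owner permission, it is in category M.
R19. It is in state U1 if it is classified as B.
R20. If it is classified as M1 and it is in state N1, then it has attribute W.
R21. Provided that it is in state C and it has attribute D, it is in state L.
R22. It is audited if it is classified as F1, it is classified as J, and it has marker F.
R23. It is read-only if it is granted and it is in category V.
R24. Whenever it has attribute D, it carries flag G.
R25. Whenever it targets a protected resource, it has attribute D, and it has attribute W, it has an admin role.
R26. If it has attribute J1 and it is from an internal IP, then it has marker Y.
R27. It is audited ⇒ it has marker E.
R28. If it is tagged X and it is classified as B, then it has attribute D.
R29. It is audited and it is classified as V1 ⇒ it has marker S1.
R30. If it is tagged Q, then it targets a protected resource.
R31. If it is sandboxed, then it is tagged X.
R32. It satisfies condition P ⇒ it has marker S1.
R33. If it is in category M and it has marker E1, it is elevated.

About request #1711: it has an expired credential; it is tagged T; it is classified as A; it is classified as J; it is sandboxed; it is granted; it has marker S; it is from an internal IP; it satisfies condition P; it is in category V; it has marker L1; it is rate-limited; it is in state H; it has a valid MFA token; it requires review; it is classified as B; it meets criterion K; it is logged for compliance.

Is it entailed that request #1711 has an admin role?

No

Forward chaining from the given facts derives: has owner permission, has marker F, is classified as F1, satisfies condition N, is in state U1, is audited, is read-only, has marker E, is tagged X, has marker S1, carries flag Y1, is in state N1, is from a trusted device, is in category K1, has attribute D, is authenticated, is in category M, carries flag G, is tagged Q, targets a protected resource.
The only rule concluding "it has an admin role" is R25, which needs "it has attribute W"; that is never established.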